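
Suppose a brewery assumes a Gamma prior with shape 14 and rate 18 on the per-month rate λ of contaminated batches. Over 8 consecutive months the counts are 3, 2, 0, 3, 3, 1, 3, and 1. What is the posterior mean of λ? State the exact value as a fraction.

Total count: 3 + 2 + 0 + 3 + 3 + 1 + 3 + 1 = 16.
Total exposure: 8 months.
Posterior: α' = 14 + 16 = 30, β' = 18 + 8 = 26.
Posterior mean = α'/β' = 30/26 = 15/13.

15/13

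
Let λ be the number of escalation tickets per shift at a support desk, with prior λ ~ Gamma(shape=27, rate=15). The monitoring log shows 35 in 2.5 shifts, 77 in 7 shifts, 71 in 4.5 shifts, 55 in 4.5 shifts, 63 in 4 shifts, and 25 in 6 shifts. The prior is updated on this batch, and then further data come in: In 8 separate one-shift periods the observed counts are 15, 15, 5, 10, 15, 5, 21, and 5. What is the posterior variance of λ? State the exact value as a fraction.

1776/10609

Total count: 35 + 77 + 71 + 55 + 63 + 25 = 326.
Total exposure: 2.5 + 7 + 4.5 + 4.5 + 4 + 6 = 28.5 shifts.
After the first batch: Gamma(27 + 326, 15 + 28.5) = Gamma(353, 87/2).
Total count: 15 + 15 + 5 + 10 + 15 + 5 + 21 + 5 = 91.
Total exposure: 8 shifts.
After the second batch: Gamma(353 + 91, 87/2 + 8) = Gamma(444, 103/2).
Posterior variance = α'/β'² = 444/(10609/4) = 1776/10609.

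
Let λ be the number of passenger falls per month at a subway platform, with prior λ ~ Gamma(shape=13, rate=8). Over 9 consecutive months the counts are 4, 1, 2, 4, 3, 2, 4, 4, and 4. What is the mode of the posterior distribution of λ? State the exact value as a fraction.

40/17

Total count: 4 + 1 + 2 + 4 + 3 + 2 + 4 + 4 + 4 = 28.
Total exposure: 9 months.
By Gamma–Poisson conjugacy, the posterior is Gamma(α + Σx, β + Σt) = Gamma(13 + 28, 8 + 9) = Gamma(41, 17).
Posterior mode = (α'−1)/β' = 40/17.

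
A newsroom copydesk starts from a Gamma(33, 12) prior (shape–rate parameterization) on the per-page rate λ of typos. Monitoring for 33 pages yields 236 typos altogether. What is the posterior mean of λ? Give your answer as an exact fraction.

Total count 236 over total exposure 33 pages.
Posterior: α' = 33 + 236 = 269, β' = 12 + 33 = 45.
Posterior mean = α'/β' = 269/45.

269/45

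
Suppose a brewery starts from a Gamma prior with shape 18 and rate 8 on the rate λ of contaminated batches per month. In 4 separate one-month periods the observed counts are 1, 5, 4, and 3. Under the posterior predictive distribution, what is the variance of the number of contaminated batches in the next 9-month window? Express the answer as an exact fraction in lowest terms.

651/16

Total count: 1 + 5 + 4 + 3 = 13.
Total exposure: 4 months.
The Gamma prior is conjugate for the Poisson rate, so λ | data ~ Gamma(18+13, 8+4) = Gamma(31, 12).
The posterior predictive for a window of length T is Negative Binomial with variance T·α'·(β'+T)/β'² = 9·31·21/144 = 651/16.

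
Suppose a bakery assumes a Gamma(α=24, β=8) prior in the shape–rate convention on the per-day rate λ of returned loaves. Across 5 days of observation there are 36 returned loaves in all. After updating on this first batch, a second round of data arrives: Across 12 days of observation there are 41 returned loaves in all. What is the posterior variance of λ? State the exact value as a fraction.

Total count 36 over total exposure 5 days.
After the first batch: Gamma(24 + 36, 8 + 5) = Gamma(60, 13).
Total count 41 over total exposure 12 days.
After the second batch: Gamma(60 + 41, 13 + 12) = Gamma(101, 25).
Posterior variance = α'/β'² = 101/625.

101/625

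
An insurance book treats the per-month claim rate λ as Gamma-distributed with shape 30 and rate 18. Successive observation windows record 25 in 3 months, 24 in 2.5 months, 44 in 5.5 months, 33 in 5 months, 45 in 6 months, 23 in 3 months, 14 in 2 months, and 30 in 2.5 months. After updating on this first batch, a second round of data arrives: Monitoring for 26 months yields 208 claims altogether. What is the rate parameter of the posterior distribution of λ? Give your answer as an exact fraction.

Total count: 25 + 24 + 44 + 33 + 45 + 23 + 14 + 30 = 238.
Total exposure: 3 + 2.5 + 5.5 + 5 + 6 + 3 + 2 + 2.5 = 29.5 months.
After the first batch: Gamma(30 + 238, 18 + 29.5) = Gamma(268, 95/2).
Total count 208 over total exposure 26 months.
After the second batch: Gamma(268 + 208, 95/2 + 26) = Gamma(476, 147/2).

147/2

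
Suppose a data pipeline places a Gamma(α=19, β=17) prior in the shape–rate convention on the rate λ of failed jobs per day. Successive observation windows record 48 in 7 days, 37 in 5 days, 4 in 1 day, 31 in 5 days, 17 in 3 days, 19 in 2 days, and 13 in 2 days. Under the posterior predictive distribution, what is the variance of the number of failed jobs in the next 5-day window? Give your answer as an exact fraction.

Total count: 48 + 37 + 4 + 31 + 17 + 19 + 13 = 169.
Total exposure: 7 + 5 + 1 + 5 + 3 + 2 + 2 = 25 days.
Gamma(α, β) with Poisson data over total exposure Σt gives posterior Gamma(α+Σx, β+Σt) = Gamma(188, 42).
The posterior predictive for a window of length T is Negative Binomial with variance T·α'·(β'+T)/β'² = 5·188·47/1764 = 11045/441.

11045/441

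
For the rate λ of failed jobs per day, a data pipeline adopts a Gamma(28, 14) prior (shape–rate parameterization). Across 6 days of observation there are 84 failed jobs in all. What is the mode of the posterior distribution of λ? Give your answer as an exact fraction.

Total count 84 over total exposure 6 days.
Conjugate update: add total count to the shape and total exposure to the rate, giving Gamma(112, 20).
Posterior mode = (α'−1)/β' = 111/20.

111/20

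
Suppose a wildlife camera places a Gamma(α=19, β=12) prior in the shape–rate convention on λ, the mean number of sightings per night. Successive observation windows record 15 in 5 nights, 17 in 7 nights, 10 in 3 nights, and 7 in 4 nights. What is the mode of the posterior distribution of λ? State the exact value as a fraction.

Total count: 15 + 17 + 10 + 7 = 49.
Total exposure: 5 + 7 + 3 + 4 = 19 nights.
Conjugate update: add total count to the shape and total exposure to the rate, giving Gamma(68, 31).
Posterior mode = (α'−1)/β' = 67/31.

67/31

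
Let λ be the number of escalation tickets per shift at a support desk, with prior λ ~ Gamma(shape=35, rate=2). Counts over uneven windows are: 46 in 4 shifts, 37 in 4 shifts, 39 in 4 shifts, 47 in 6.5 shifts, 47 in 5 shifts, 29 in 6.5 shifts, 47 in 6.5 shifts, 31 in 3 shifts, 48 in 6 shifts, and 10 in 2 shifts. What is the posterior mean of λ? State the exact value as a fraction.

832/99

Total count: 46 + 37 + 39 + 47 + 47 + 29 + 47 + 31 + 48 + 10 = 381.
Total exposure: 4 + 4 + 4 + 6.5 + 5 + 6.5 + 6.5 + 3 + 6 + 2 = 47.5 shifts.
By Gamma–Poisson conjugacy, the posterior is Gamma(α + Σx, β + Σt) = Gamma(35 + 381, 2 + 47.5) = Gamma(416, 99/2).
Posterior mean = α'/β' = 416/(99/2) = 832/99.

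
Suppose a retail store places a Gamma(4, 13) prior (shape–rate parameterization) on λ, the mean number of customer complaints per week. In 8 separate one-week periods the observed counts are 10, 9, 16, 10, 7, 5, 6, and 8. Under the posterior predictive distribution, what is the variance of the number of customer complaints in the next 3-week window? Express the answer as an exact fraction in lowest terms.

Total count: 10 + 9 + 16 + 10 + 7 + 5 + 6 + 8 = 71.
Total exposure: 8 weeks.
By Gamma–Poisson conjugacy, the posterior is Gamma(α + Σx, β + Σt) = Gamma(4 + 71, 13 + 8) = Gamma(75, 21).
The posterior predictive for a window of length T is Negative Binomial with variance T·α'·(β'+T)/β'² = 3·75·24/441 = 600/49.

600/49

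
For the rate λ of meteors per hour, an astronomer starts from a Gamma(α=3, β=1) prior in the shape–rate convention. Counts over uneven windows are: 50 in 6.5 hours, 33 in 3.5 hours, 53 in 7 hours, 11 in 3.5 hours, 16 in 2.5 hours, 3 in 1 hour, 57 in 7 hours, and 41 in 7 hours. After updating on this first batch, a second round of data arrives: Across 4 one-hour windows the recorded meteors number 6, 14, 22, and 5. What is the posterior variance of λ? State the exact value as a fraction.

Total count: 50 + 33 + 53 + 11 + 16 + 3 + 57 + 41 = 264.
Total exposure: 6.5 + 3.5 + 7 + 3.5 + 2.5 + 1 + 7 + 7 = 38 hours.
After the first batch: Gamma(3 + 264, 1 + 38) = Gamma(267, 39).
Total count: 6 + 14 + 22 + 5 = 47.
Total exposure: 4 hours.
After the second batch: Gamma(267 + 47, 39 + 4) = Gamma(314, 43).
Posterior variance = α'/β'² = 314/1849.

314/1849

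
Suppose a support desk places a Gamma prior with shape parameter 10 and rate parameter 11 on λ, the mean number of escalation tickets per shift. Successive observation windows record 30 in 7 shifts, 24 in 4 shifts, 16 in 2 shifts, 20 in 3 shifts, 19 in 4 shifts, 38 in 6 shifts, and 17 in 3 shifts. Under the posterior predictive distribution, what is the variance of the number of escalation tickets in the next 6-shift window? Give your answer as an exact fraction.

6003/200

Total count: 30 + 24 + 16 + 20 + 19 + 38 + 17 = 164.
Total exposure: 7 + 4 + 2 + 3 + 4 + 6 + 3 = 29 shifts.
Conjugate update: add total count to the shape and total exposure to the rate, giving Gamma(174, 40).
The posterior predictive for a window of length T is Negative Binomial with variance T·α'·(β'+T)/β'² = 6·174·46/1600 = 6003/200.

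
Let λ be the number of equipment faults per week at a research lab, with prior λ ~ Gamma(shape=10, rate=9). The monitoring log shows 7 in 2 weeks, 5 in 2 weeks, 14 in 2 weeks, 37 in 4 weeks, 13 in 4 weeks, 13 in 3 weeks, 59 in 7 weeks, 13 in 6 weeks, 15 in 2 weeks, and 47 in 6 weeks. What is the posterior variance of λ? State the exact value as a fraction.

233/2209

Total count: 7 + 5 + 14 + 37 + 13 + 13 + 59 + 13 + 15 + 47 = 223.
Total exposure: 2 + 2 + 2 + 4 + 4 + 3 + 7 + 6 + 2 + 6 = 38 weeks.
Posterior: α' = 10 + 223 = 233, β' = 9 + 38 = 47.
Posterior variance = α'/β'² = 233/2209.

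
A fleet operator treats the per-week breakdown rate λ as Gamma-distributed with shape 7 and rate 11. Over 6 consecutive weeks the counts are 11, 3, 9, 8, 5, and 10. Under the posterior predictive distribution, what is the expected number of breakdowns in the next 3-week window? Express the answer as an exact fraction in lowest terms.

159/17

Total count: 11 + 3 + 9 + 8 + 5 + 10 = 46.
Total exposure: 6 weeks.
The Gamma prior is conjugate for the Poisson rate, so λ | data ~ Gamma(7+46, 11+6) = Gamma(53, 17).
Predictive mean over a 3-week window = T·E[λ|data] = 3·53/17 = 159/17.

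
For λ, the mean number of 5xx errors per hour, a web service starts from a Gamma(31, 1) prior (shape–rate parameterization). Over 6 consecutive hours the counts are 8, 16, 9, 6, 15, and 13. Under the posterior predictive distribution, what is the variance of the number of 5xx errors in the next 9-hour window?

Total count: 8 + 16 + 9 + 6 + 15 + 13 = 67.
Total exposure: 6 hours.
The Gamma prior is conjugate for the Poisson rate, so λ | data ~ Gamma(31+67, 1+6) = Gamma(98, 7).
The posterior predictive for a window of length T is Negative Binomial with variance T·α'·(β'+T)/β'² = 9·98·16/49 = 288.

288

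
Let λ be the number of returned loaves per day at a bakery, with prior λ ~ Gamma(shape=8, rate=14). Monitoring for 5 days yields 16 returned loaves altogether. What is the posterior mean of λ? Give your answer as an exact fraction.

24/19

Total count 16 over total exposure 5 days.
Posterior: α' = 8 + 16 = 24, β' = 14 + 5 = 19.
Posterior mean = α'/β' = 24/19.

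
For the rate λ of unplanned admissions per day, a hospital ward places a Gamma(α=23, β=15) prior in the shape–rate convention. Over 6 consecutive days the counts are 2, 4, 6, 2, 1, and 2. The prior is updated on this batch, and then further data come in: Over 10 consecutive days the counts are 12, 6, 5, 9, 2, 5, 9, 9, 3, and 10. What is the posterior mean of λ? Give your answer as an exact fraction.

110/31

Total count: 2 + 4 + 6 + 2 + 1 + 2 = 17.
Total exposure: 6 days.
After the first batch: Gamma(23 + 17, 15 + 6) = Gamma(40, 21).
Total count: 12 + 6 + 5 + 9 + 2 + 5 + 9 + 9 + 3 + 10 = 70.
Total exposure: 10 days.
After the second batch: Gamma(40 + 70, 21 + 10) = Gamma(110, 31).
Posterior mean = α'/β' = 110/31.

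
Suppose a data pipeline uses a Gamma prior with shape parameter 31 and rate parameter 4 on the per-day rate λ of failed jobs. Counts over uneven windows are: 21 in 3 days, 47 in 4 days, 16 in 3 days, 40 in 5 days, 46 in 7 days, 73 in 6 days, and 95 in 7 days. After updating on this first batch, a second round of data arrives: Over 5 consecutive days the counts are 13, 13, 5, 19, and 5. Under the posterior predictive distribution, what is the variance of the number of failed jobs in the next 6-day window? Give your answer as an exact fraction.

Total count: 21 + 47 + 16 + 40 + 46 + 73 + 95 = 338.
Total exposure: 3 + 4 + 3 + 5 + 7 + 6 + 7 = 35 days.
After the first batch: Gamma(31 + 338, 4 + 35) = Gamma(369, 39).
Total count: 13 + 13 + 5 + 19 + 5 = 55.
Total exposure: 5 days.
After the second batch: Gamma(369 + 55, 39 + 5) = Gamma(424, 44).
The posterior predictive for a window of length T is Negative Binomial with variance T·α'·(β'+T)/β'² = 6·424·50/1936 = 7950/121.

7950/121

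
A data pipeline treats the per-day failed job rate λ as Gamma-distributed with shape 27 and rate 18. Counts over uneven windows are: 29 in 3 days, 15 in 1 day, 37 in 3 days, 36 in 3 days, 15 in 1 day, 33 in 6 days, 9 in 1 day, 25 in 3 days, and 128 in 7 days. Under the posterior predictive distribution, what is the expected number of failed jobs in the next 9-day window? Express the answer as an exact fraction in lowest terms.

Total count: 29 + 15 + 37 + 36 + 15 + 33 + 9 + 25 + 128 = 327.
Total exposure: 3 + 1 + 3 + 3 + 1 + 6 + 1 + 3 + 7 = 28 days.
Conjugate update: add total count to the shape and total exposure to the rate, giving Gamma(354, 46).
Predictive mean over a 9-day window = T·E[λ|data] = 9·354/46 = 1593/23.

1593/23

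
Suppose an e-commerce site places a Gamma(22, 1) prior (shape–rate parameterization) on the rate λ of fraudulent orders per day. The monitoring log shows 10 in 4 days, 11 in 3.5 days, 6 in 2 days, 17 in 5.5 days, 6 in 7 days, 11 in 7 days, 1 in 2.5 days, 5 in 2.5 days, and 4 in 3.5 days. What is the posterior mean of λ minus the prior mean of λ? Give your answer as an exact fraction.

Total count: 10 + 11 + 6 + 17 + 6 + 11 + 1 + 5 + 4 = 71.
Total exposure: 4 + 3.5 + 2 + 5.5 + 7 + 7 + 2.5 + 2.5 + 3.5 = 37.5 days.
The Gamma prior is conjugate for the Poisson rate, so λ | data ~ Gamma(22+71, 1+37.5) = Gamma(93, 77/2).
Posterior mean = 93/(77/2) = 186/77; prior mean = 22/1 = 22. Difference = 186/77 − 22 = -1508/77.

-1508/77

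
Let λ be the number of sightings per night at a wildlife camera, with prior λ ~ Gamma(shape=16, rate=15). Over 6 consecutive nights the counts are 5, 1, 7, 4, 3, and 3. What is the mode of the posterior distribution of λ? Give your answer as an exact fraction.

38/21

Total count: 5 + 1 + 7 + 4 + 3 + 3 = 23.
Total exposure: 6 nights.
Gamma(α, β) with Poisson data over total exposure Σt gives posterior Gamma(α+Σx, β+Σt) = Gamma(39, 21).
Posterior mode = (α'−1)/β' = 38/21.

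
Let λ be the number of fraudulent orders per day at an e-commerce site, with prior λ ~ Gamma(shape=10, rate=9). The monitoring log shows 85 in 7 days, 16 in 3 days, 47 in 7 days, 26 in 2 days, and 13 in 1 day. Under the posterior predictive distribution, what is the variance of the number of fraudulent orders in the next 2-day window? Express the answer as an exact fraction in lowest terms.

12214/841

Total count: 85 + 16 + 47 + 26 + 13 = 187.
Total exposure: 7 + 3 + 7 + 2 + 1 = 20 days.
The Gamma prior is conjugate for the Poisson rate, so λ | data ~ Gamma(10+187, 9+20) = Gamma(197, 29).
The posterior predictive for a window of length T is Negative Binomial with variance T·α'·(β'+T)/β'² = 2·197·31/841 = 12214/841.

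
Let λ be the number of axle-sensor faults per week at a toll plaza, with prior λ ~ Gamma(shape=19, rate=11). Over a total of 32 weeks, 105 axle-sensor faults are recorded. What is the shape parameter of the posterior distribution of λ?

Total count 105 over total exposure 32 weeks.
Conjugate update: add total count to the shape and total exposure to the rate, giving Gamma(124, 43).

124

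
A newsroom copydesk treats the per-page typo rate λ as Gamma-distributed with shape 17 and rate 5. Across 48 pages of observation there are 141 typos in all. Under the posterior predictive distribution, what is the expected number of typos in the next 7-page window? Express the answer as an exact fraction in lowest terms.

Total count 141 over total exposure 48 pages.
The Gamma prior is conjugate for the Poisson rate, so λ | data ~ Gamma(17+141, 5+48) = Gamma(158, 53).
Predictive mean over a 7-page window = T·E[λ|data] = 7·158/53 = 1106/53.

1106/53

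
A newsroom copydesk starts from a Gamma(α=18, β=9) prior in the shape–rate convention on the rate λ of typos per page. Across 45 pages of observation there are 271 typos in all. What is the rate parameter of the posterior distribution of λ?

Total count 271 over total exposure 45 pages.
Gamma(α, β) with Poisson data over total exposure Σt gives posterior Gamma(α+Σx, β+Σt) = Gamma(289, 54).

54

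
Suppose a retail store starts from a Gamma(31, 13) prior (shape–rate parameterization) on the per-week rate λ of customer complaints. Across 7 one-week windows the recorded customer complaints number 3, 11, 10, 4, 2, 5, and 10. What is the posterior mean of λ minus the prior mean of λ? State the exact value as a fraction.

92/65

Total count: 3 + 11 + 10 + 4 + 2 + 5 + 10 = 45.
Total exposure: 7 weeks.
Posterior: α' = 31 + 45 = 76, β' = 13 + 7 = 20.
Posterior mean = 76/20 = 19/5; prior mean = 31/13 = 31/13. Difference = 19/5 − 31/13 = 92/65.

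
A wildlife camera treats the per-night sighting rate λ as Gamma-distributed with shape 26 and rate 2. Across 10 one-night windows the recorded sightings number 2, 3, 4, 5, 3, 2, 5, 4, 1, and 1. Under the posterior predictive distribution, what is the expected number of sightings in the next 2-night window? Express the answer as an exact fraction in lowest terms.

Total count: 2 + 3 + 4 + 5 + 3 + 2 + 5 + 4 + 1 + 1 = 30.
Total exposure: 10 nights.
Posterior: α' = 26 + 30 = 56, β' = 2 + 10 = 12.
Predictive mean over a 2-night window = T·E[λ|data] = 2·56/12 = 28/3.

28/3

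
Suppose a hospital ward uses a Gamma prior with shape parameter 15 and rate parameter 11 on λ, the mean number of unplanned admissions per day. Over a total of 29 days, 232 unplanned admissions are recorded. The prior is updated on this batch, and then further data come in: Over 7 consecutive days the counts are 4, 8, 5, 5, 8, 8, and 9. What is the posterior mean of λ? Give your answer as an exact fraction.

Total count 232 over total exposure 29 days.
After the first batch: Gamma(15 + 232, 11 + 29) = Gamma(247, 40).
Total count: 4 + 8 + 5 + 5 + 8 + 8 + 9 = 47.
Total exposure: 7 days.
After the second batch: Gamma(247 + 47, 40 + 7) = Gamma(294, 47).
Posterior mean = α'/β' = 294/47.

294/47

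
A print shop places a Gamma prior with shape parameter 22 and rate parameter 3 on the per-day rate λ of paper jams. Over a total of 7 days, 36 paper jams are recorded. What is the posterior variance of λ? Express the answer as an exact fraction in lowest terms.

29/50

Total count 36 over total exposure 7 days.
Gamma(α, β) with Poisson data over total exposure Σt gives posterior Gamma(α+Σx, β+Σt) = Gamma(58, 10).
Posterior variance = α'/β'² = 58/100 = 29/50.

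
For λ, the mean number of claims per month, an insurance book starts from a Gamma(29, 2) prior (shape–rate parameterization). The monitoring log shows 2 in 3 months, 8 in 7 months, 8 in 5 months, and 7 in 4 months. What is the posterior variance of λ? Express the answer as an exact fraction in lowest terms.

Total count: 2 + 8 + 8 + 7 = 25.
Total exposure: 3 + 7 + 5 + 4 = 19 months.
By Gamma–Poisson conjugacy, the posterior is Gamma(α + Σx, β + Σt) = Gamma(29 + 25, 2 + 19) = Gamma(54, 21).
Posterior variance = α'/β'² = 54/441 = 6/49.

6/49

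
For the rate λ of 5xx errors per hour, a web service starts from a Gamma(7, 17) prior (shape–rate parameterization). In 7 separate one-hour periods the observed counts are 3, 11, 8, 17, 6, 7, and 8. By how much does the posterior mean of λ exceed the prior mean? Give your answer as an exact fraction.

971/408

Total count: 3 + 11 + 8 + 17 + 6 + 7 + 8 = 60.
Total exposure: 7 hours.
The Gamma prior is conjugate for the Poisson rate, so λ | data ~ Gamma(7+60, 17+7) = Gamma(67, 24).
Posterior mean = 67/24 = 67/24; prior mean = 7/17 = 7/17. Difference = 67/24 − 7/17 = 971/408.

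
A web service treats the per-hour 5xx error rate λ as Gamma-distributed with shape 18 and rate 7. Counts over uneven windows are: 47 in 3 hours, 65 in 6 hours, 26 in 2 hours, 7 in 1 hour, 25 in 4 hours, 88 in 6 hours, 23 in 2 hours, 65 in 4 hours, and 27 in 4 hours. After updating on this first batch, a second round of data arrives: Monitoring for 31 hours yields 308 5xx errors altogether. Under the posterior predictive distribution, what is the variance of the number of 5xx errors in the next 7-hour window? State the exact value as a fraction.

7689/100

Total count: 47 + 65 + 26 + 7 + 25 + 88 + 23 + 65 + 27 = 373.
Total exposure: 3 + 6 + 2 + 1 + 4 + 6 + 2 + 4 + 4 = 32 hours.
After the first batch: Gamma(18 + 373, 7 + 32) = Gamma(391, 39).
Total count 308 over total exposure 31 hours.
After the second batch: Gamma(391 + 308, 39 + 31) = Gamma(699, 70).
The posterior predictive for a window of length T is Negative Binomial with variance T·α'·(β'+T)/β'² = 7·699·77/4900 = 7689/100.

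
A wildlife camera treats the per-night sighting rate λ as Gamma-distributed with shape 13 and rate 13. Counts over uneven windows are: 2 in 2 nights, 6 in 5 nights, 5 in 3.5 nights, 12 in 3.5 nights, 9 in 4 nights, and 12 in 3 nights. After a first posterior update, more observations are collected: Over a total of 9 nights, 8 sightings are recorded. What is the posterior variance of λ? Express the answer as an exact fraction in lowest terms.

Total count: 2 + 6 + 5 + 12 + 9 + 12 = 46.
Total exposure: 2 + 5 + 3.5 + 3.5 + 4 + 3 = 21 nights.
After the first batch: Gamma(13 + 46, 13 + 21) = Gamma(59, 34).
Total count 8 over total exposure 9 nights.
After the second batch: Gamma(59 + 8, 34 + 9) = Gamma(67, 43).
Posterior variance = α'/β'² = 67/1849.

67/1849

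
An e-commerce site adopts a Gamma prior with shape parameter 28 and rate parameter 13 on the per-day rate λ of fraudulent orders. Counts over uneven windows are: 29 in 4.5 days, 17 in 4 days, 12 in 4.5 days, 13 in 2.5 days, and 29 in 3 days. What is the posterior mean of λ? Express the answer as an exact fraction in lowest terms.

Total count: 29 + 17 + 12 + 13 + 29 = 100.
Total exposure: 4.5 + 4 + 4.5 + 2.5 + 3 = 18.5 days.
The Gamma prior is conjugate for the Poisson rate, so λ | data ~ Gamma(28+100, 13+18.5) = Gamma(128, 63/2).
Posterior mean = α'/β' = 128/(63/2) = 256/63.

256/63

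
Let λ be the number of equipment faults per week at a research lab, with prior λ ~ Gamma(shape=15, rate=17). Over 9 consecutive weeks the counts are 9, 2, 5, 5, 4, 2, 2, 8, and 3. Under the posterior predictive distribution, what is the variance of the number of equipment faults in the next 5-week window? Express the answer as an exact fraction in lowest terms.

Total count: 9 + 2 + 5 + 5 + 4 + 2 + 2 + 8 + 3 = 40.
Total exposure: 9 weeks.
Gamma(α, β) with Poisson data over total exposure Σt gives posterior Gamma(α+Σx, β+Σt) = Gamma(55, 26).
The posterior predictive for a window of length T is Negative Binomial with variance T·α'·(β'+T)/β'² = 5·55·31/676 = 8525/676.

8525/676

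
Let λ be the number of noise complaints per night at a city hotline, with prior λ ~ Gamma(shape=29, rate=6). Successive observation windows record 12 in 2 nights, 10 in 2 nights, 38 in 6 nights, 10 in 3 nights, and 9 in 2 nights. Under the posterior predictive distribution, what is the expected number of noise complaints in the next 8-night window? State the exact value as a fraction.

288/7

Total count: 12 + 10 + 38 + 10 + 9 = 79.
Total exposure: 2 + 2 + 6 + 3 + 2 = 15 nights.
By Gamma–Poisson conjugacy, the posterior is Gamma(α + Σx, β + Σt) = Gamma(29 + 79, 6 + 15) = Gamma(108, 21).
Predictive mean over an 8-night window = T·E[λ|data] = 8·108/21 = 288/7.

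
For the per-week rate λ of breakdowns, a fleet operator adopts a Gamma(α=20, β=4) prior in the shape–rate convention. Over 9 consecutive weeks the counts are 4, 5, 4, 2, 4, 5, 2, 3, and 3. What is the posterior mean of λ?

4

Total count: 4 + 5 + 4 + 2 + 4 + 5 + 2 + 3 + 3 = 32.
Total exposure: 9 weeks.
By Gamma–Poisson conjugacy, the posterior is Gamma(α + Σx, β + Σt) = Gamma(20 + 32, 4 + 9) = Gamma(52, 13).
Posterior mean = α'/β' = 52/13 = 4.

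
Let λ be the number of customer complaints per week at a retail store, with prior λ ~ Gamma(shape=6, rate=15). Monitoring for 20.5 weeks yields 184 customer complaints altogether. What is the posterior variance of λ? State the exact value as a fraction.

760/5041

Total count 184 over total exposure 20.5 weeks.
Posterior: α' = 6 + 184 = 190, β' = 15 + 20.5 = 71/2.
Posterior variance = α'/β'² = 190/(5041/4) = 760/5041.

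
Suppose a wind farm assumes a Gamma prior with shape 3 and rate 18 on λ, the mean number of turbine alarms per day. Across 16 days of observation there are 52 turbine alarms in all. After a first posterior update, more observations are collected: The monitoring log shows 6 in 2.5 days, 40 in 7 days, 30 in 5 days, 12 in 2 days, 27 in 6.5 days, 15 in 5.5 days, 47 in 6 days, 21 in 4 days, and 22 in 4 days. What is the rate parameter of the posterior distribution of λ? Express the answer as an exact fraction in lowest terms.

Total count 52 over total exposure 16 days.
After the first batch: Gamma(3 + 52, 18 + 16) = Gamma(55, 34).
Total count: 6 + 40 + 30 + 12 + 27 + 15 + 47 + 21 + 22 = 220.
Total exposure: 2.5 + 7 + 5 + 2 + 6.5 + 5.5 + 6 + 4 + 4 = 42.5 days.
After the second batch: Gamma(55 + 220, 34 + 42.5) = Gamma(275, 153/2).

153/2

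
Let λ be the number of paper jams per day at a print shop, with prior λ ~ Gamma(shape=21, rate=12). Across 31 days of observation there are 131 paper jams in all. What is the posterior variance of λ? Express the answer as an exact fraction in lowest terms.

152/1849

Total count 131 over total exposure 31 days.
By Gamma–Poisson conjugacy, the posterior is Gamma(α + Σx, β + Σt) = Gamma(21 + 131, 12 + 31) = Gamma(152, 43).
Posterior variance = α'/β'² = 152/1849.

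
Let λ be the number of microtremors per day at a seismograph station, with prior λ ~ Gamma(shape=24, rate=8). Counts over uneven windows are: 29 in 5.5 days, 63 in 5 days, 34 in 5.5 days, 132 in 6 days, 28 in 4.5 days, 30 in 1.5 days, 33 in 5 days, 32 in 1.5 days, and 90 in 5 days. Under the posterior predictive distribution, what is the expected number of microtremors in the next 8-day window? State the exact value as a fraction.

1584/19

Total count: 29 + 63 + 34 + 132 + 28 + 30 + 33 + 32 + 90 = 471.
Total exposure: 5.5 + 5 + 5.5 + 6 + 4.5 + 1.5 + 5 + 1.5 + 5 = 39.5 days.
By Gamma–Poisson conjugacy, the posterior is Gamma(α + Σx, β + Σt) = Gamma(24 + 471, 8 + 39.5) = Gamma(495, 95/2).
Predictive mean over an 8-day window = T·E[λ|data] = 8·495/(95/2) = 1584/19.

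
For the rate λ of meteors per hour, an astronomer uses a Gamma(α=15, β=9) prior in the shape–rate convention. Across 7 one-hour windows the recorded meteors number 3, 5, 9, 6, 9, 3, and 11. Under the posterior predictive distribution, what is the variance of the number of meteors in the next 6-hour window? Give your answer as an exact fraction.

Total count: 3 + 5 + 9 + 6 + 9 + 3 + 11 = 46.
Total exposure: 7 hours.
Conjugate update: add total count to the shape and total exposure to the rate, giving Gamma(61, 16).
The posterior predictive for a window of length T is Negative Binomial with variance T·α'·(β'+T)/β'² = 6·61·22/256 = 2013/64.

2013/64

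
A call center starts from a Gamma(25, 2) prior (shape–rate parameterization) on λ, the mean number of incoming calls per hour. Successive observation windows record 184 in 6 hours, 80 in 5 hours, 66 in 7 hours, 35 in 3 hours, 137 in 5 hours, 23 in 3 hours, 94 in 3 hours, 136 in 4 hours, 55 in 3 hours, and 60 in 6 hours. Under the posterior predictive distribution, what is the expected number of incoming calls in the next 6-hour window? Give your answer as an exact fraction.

Total count: 184 + 80 + 66 + 35 + 137 + 23 + 94 + 136 + 55 + 60 = 870.
Total exposure: 6 + 5 + 7 + 3 + 5 + 3 + 3 + 4 + 3 + 6 = 45 hours.
Gamma(α, β) with Poisson data over total exposure Σt gives posterior Gamma(α+Σx, β+Σt) = Gamma(895, 47).
Predictive mean over a 6-hour window = T·E[λ|data] = 6·895/47 = 5370/47.

5370/47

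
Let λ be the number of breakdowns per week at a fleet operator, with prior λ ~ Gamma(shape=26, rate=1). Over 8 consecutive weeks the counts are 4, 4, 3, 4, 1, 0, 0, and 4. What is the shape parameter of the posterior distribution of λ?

Total count: 4 + 4 + 3 + 4 + 1 + 0 + 0 + 4 = 20.
Total exposure: 8 weeks.
By Gamma–Poisson conjugacy, the posterior is Gamma(α + Σx, β + Σt) = Gamma(26 + 20, 1 + 8) = Gamma(46, 9).

46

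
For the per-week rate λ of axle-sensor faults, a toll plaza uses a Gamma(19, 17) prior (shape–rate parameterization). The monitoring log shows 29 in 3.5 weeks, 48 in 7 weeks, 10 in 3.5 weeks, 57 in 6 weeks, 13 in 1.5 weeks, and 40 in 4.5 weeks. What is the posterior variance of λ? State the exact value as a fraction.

Total count: 29 + 48 + 10 + 57 + 13 + 40 = 197.
Total exposure: 3.5 + 7 + 3.5 + 6 + 1.5 + 4.5 = 26 weeks.
Gamma(α, β) with Poisson data over total exposure Σt gives posterior Gamma(α+Σx, β+Σt) = Gamma(216, 43).
Posterior variance = α'/β'² = 216/1849.

216/1849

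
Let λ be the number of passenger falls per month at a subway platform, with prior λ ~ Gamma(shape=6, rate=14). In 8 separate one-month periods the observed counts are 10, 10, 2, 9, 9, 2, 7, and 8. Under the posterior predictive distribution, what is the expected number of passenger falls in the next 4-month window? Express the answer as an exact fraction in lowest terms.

Total count: 10 + 10 + 2 + 9 + 9 + 2 + 7 + 8 = 57.
Total exposure: 8 months.
By Gamma–Poisson conjugacy, the posterior is Gamma(α + Σx, β + Σt) = Gamma(6 + 57, 14 + 8) = Gamma(63, 22).
Predictive mean over a 4-month window = T·E[λ|data] = 4·63/22 = 126/11.

126/11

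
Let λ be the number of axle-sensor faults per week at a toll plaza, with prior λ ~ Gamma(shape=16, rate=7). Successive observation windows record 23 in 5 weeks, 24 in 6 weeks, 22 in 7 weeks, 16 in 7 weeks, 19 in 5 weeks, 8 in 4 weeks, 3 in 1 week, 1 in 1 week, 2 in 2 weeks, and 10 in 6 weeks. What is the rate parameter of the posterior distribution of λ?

Total count: 23 + 24 + 22 + 16 + 19 + 8 + 3 + 1 + 2 + 10 = 128.
Total exposure: 5 + 6 + 7 + 7 + 5 + 4 + 1 + 1 + 2 + 6 = 44 weeks.
Conjugate update: add total count to the shape and total exposure to the rate, giving Gamma(144, 51).

51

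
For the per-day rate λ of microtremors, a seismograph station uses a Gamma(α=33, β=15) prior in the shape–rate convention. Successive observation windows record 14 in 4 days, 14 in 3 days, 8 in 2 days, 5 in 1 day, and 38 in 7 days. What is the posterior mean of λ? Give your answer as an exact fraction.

7/2

Total count: 14 + 14 + 8 + 5 + 38 = 79.
Total exposure: 4 + 3 + 2 + 1 + 7 = 17 days.
Posterior: α' = 33 + 79 = 112, β' = 15 + 17 = 32.
Posterior mean = α'/β' = 112/32 = 7/2.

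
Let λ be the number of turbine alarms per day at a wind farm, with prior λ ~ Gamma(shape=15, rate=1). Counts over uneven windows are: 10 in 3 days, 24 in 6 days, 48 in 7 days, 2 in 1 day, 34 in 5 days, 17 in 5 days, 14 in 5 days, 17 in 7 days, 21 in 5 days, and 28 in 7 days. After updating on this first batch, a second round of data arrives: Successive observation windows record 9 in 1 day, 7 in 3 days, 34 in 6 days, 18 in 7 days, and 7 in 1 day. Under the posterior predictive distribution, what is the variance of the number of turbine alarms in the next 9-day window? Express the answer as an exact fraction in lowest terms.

Total count: 10 + 24 + 48 + 2 + 34 + 17 + 14 + 17 + 21 + 28 = 215.
Total exposure: 3 + 6 + 7 + 1 + 5 + 5 + 5 + 7 + 5 + 7 = 51 days.
After the first batch: Gamma(15 + 215, 1 + 51) = Gamma(230, 52).
Total count: 9 + 7 + 34 + 18 + 7 = 75.
Total exposure: 1 + 3 + 6 + 7 + 1 = 18 days.
After the second batch: Gamma(230 + 75, 52 + 18) = Gamma(305, 70).
The posterior predictive for a window of length T is Negative Binomial with variance T·α'·(β'+T)/β'² = 9·305·79/4900 = 43371/980.

43371/980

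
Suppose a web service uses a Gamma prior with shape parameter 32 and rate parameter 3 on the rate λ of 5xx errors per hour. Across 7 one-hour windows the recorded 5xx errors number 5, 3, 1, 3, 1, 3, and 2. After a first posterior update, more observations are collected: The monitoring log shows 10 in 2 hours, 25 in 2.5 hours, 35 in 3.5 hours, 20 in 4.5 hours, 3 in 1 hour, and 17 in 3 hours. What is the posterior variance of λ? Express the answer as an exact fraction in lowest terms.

640/2809

Total count: 5 + 3 + 1 + 3 + 1 + 3 + 2 = 18.
Total exposure: 7 hours.
After the first batch: Gamma(32 + 18, 3 + 7) = Gamma(50, 10).
Total count: 10 + 25 + 35 + 20 + 3 + 17 = 110.
Total exposure: 2 + 2.5 + 3.5 + 4.5 + 1 + 3 = 16.5 hours.
After the second batch: Gamma(50 + 110, 10 + 16.5) = Gamma(160, 53/2).
Posterior variance = α'/β'² = 160/(2809/4) = 640/2809.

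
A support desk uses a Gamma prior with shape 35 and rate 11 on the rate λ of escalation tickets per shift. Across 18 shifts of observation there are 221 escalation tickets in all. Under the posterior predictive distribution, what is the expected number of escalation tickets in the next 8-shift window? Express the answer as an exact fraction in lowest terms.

2048/29

Total count 221 over total exposure 18 shifts.
The Gamma prior is conjugate for the Poisson rate, so λ | data ~ Gamma(35+221, 11+18) = Gamma(256, 29).
Predictive mean over an 8-shift window = T·E[λ|data] = 8·256/29 = 2048/29.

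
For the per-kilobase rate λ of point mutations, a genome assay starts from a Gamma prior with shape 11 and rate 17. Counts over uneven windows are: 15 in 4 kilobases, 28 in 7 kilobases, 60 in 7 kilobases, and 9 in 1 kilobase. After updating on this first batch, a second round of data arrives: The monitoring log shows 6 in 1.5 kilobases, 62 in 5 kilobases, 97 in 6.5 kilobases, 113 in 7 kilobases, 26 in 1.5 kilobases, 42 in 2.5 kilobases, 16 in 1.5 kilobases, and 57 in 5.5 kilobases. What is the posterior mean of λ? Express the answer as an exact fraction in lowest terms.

542/67

Total count: 15 + 28 + 60 + 9 = 112.
Total exposure: 4 + 7 + 7 + 1 = 19 kilobases.
After the first batch: Gamma(11 + 112, 17 + 19) = Gamma(123, 36).
Total count: 6 + 62 + 97 + 113 + 26 + 42 + 16 + 57 = 419.
Total exposure: 1.5 + 5 + 6.5 + 7 + 1.5 + 2.5 + 1.5 + 5.5 = 31 kilobases.
After the second batch: Gamma(123 + 419, 36 + 31) = Gamma(542, 67).
Posterior mean = α'/β' = 542/67.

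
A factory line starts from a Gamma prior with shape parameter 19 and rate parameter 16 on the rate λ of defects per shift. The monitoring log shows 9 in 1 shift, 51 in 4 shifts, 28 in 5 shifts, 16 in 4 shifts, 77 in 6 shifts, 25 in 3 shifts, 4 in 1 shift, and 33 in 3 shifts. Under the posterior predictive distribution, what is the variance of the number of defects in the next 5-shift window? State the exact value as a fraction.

Total count: 9 + 51 + 28 + 16 + 77 + 25 + 4 + 33 = 243.
Total exposure: 1 + 4 + 5 + 4 + 6 + 3 + 1 + 3 = 27 shifts.
By Gamma–Poisson conjugacy, the posterior is Gamma(α + Σx, β + Σt) = Gamma(19 + 243, 16 + 27) = Gamma(262, 43).
The posterior predictive for a window of length T is Negative Binomial with variance T·α'·(β'+T)/β'² = 5·262·48/1849 = 62880/1849.

62880/1849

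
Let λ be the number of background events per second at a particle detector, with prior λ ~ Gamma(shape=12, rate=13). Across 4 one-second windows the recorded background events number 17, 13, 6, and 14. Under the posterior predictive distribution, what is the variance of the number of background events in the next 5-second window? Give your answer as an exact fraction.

Total count: 17 + 13 + 6 + 14 = 50.
Total exposure: 4 seconds.
Conjugate update: add total count to the shape and total exposure to the rate, giving Gamma(62, 17).
The posterior predictive for a window of length T is Negative Binomial with variance T·α'·(β'+T)/β'² = 5·62·22/289 = 6820/289.

6820/289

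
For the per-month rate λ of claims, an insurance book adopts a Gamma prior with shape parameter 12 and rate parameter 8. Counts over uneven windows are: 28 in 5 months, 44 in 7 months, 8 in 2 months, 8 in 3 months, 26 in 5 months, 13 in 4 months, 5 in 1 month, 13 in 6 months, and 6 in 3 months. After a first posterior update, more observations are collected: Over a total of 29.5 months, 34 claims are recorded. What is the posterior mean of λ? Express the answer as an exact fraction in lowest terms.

Total count: 28 + 44 + 8 + 8 + 26 + 13 + 5 + 13 + 6 = 151.
Total exposure: 5 + 7 + 2 + 3 + 5 + 4 + 1 + 6 + 3 = 36 months.
After the first batch: Gamma(12 + 151, 8 + 36) = Gamma(163, 44).
Total count 34 over total exposure 29.5 months.
After the second batch: Gamma(163 + 34, 44 + 29.5) = Gamma(197, 147/2).
Posterior mean = α'/β' = 197/(147/2) = 394/147.

394/147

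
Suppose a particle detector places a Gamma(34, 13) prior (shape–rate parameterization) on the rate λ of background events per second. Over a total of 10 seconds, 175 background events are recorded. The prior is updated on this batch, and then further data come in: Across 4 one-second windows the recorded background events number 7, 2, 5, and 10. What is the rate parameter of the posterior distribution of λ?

Total count 175 over total exposure 10 seconds.
After the first batch: Gamma(34 + 175, 13 + 10) = Gamma(209, 23).
Total count: 7 + 2 + 5 + 10 = 24.
Total exposure: 4 seconds.
After the second batch: Gamma(209 + 24, 23 + 4) = Gamma(233, 27).

27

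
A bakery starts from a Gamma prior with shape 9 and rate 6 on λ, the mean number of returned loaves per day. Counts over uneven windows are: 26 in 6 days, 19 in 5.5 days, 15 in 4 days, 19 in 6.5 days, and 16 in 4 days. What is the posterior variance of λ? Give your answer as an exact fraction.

13/128

Total count: 26 + 19 + 15 + 19 + 16 = 95.
Total exposure: 6 + 5.5 + 4 + 6.5 + 4 = 26 days.
By Gamma–Poisson conjugacy, the posterior is Gamma(α + Σx, β + Σt) = Gamma(9 + 95, 6 + 26) = Gamma(104, 32).
Posterior variance = α'/β'² = 104/1024 = 13/128.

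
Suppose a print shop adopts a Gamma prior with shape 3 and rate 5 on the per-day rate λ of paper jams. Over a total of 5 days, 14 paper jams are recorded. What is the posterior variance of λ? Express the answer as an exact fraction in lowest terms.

17/100

Total count 14 over total exposure 5 days.
The Gamma prior is conjugate for the Poisson rate, so λ | data ~ Gamma(3+14, 5+5) = Gamma(17, 10).
Posterior variance = α'/β'² = 17/100.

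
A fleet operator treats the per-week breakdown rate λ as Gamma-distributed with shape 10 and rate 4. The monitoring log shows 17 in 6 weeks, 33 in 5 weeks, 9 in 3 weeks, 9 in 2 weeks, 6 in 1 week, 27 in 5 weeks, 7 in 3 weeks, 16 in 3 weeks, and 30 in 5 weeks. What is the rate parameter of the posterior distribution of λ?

37

Total count: 17 + 33 + 9 + 9 + 6 + 27 + 7 + 16 + 30 = 154.
Total exposure: 6 + 5 + 3 + 2 + 1 + 5 + 3 + 3 + 5 = 33 weeks.
Posterior: α' = 10 + 154 = 164, β' = 4 + 33 = 37.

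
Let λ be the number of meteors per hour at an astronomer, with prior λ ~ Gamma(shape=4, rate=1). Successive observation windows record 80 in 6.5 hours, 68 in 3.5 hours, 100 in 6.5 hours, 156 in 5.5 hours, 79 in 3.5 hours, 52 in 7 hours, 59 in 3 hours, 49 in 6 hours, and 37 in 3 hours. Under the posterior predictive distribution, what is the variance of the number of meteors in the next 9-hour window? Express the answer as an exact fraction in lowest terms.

Total count: 80 + 68 + 100 + 156 + 79 + 52 + 59 + 49 + 37 = 680.
Total exposure: 6.5 + 3.5 + 6.5 + 5.5 + 3.5 + 7 + 3 + 6 + 3 = 44.5 hours.
Posterior: α' = 4 + 680 = 684, β' = 1 + 44.5 = 91/2.
The posterior predictive for a window of length T is Negative Binomial with variance T·α'·(β'+T)/β'² = 9·684·(109/2)/(8281/4) = 1342008/8281.

1342008/8281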